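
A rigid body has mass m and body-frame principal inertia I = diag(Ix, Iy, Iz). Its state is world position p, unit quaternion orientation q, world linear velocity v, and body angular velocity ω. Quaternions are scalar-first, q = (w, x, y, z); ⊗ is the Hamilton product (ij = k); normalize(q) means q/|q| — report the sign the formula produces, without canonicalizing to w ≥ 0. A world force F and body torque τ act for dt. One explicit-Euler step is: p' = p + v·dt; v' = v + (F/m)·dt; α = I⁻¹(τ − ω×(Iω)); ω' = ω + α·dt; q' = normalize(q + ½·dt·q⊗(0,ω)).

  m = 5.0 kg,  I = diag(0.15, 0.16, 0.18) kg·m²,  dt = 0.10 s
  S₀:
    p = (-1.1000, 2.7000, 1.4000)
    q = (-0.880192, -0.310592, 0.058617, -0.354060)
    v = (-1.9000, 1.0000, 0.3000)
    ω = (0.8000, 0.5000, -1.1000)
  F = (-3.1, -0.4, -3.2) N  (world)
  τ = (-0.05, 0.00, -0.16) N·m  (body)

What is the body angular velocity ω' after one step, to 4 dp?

ω' = (0.7740, 0.4835, -1.1911)

(τ − ω×Iω)/I = (-0.2600, -0.1650, -0.9111)
ω' = ω + α·dt = (0.7740, 0.4835, -1.1911)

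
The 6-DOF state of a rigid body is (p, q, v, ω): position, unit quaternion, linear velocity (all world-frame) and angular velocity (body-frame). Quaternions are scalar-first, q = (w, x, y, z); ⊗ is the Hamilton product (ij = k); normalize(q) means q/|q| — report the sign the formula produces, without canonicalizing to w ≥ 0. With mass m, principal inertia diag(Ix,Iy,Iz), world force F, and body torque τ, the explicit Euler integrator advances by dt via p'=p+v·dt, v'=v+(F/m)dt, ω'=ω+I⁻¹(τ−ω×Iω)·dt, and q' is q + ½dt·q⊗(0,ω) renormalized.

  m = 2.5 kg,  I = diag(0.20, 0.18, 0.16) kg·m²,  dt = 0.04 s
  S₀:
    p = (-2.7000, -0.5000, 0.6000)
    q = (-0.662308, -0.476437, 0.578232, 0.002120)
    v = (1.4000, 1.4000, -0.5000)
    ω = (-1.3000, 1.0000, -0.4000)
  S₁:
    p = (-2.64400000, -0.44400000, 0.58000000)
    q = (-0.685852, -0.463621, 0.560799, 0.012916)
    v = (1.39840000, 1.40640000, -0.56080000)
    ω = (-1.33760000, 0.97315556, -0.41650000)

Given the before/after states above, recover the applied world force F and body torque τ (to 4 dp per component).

F = (-0.1000, 0.4000, -3.8000)
τ = (-0.1800, -0.1000, -0.0400)

v₁ − v₀ = (-0.00160000, 0.00640000, -0.06080000)
m·(v₁−v₀)/dt = (-0.1000, 0.4000, -3.8000)
Δω = ω₁−ω₀ = (-0.03760000, -0.02684444, -0.01650000)
gyro term ω₀×Iω₀ = (0.0080, 0.0208, 0.0260)
I·α + gyro = (-0.1800, -0.1000, -0.0400)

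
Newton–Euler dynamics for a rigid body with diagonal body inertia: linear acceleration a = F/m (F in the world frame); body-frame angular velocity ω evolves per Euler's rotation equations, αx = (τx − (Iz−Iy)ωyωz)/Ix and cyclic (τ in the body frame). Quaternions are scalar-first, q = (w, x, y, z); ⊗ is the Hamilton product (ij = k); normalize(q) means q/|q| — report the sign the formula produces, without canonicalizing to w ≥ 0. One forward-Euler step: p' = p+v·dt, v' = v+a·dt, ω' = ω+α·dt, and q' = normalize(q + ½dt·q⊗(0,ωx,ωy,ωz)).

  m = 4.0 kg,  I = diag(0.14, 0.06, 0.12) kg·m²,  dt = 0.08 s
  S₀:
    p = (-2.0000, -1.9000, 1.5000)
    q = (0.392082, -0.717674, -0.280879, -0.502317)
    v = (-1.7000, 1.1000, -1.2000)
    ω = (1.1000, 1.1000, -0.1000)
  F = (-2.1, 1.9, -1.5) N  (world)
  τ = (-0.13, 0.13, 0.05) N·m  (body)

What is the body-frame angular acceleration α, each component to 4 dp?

α = (-0.8814, 2.2033, 1.2233)

precession coupling ω×(Iω) = (-0.0066, -0.0022, -0.0968)
angular accel α = (-0.8814, 2.2033, 1.2233)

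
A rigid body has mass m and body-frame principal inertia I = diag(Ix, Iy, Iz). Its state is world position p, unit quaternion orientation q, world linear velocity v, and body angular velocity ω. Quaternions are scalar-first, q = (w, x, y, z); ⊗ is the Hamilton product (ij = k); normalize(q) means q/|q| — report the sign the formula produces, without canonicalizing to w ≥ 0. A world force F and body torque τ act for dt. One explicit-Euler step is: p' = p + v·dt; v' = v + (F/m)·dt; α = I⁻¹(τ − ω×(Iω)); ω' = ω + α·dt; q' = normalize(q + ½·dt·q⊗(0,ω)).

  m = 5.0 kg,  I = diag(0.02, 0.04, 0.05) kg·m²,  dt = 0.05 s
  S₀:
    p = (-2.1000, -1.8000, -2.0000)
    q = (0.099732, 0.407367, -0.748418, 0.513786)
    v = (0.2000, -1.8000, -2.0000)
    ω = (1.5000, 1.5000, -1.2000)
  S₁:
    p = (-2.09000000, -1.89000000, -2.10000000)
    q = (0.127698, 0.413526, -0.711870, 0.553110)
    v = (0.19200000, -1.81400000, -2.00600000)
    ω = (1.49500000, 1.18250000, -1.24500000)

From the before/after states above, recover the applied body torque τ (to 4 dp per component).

τ = (-0.0200, -0.2000, 0.0000)

Δω = ω₁−ω₀ = (-0.00500000, -0.31750000, -0.04500000)
ω₀×(Iω₀) = (-0.0180, 0.0540, 0.0450)
applied torque τ = (-0.0200, -0.2000, 0.0000)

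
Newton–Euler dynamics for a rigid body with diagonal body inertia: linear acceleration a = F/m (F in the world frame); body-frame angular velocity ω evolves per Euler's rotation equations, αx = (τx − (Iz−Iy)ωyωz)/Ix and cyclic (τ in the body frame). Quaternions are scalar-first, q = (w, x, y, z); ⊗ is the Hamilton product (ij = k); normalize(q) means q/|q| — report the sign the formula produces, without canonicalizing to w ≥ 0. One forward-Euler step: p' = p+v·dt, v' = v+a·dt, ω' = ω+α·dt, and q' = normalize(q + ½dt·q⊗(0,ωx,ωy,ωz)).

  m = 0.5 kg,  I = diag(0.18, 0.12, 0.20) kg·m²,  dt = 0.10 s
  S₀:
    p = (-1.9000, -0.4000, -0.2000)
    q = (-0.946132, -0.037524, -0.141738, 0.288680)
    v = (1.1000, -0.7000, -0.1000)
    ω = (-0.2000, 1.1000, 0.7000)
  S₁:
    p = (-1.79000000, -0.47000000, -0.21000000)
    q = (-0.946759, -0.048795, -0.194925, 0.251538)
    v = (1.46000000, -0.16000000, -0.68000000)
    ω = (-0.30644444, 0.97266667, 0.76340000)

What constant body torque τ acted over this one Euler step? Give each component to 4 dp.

Δω = ω₁−ω₀ = (-0.10644444, -0.12733333, 0.06340000)
ω₀×(Iω₀) = (0.0616, 0.0028, 0.0132)
τ = I·(Δω/dt) + ω₀×(Iω₀) = (-0.1300, -0.1500, 0.1400)

τ = (-0.1300, -0.1500, 0.1400)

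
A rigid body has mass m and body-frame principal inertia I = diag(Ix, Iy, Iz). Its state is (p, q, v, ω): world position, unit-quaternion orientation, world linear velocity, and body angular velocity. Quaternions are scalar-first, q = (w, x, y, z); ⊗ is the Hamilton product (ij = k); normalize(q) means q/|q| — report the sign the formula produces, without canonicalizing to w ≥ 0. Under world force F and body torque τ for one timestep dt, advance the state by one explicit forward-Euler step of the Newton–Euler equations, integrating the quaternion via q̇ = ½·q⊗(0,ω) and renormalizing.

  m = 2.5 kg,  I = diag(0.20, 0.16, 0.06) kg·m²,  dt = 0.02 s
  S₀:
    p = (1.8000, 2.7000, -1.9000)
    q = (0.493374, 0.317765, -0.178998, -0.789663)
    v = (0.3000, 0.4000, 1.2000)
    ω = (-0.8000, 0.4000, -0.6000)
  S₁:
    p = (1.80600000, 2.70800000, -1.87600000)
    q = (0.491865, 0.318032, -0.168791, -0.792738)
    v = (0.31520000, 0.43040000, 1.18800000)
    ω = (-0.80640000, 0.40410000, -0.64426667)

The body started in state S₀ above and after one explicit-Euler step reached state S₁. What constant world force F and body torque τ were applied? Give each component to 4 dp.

F = (1.9000, 3.8000, -1.5000)
τ = (-0.0400, 0.1000, -0.1200)

v₁ − v₀ = (0.01520000, 0.03040000, -0.01200000)
applied force F = (1.9000, 3.8000, -1.5000)
ω₁ − ω₀ = (-0.00640000, 0.00410000, -0.04426667)
precession coupling = (0.0240, 0.0672, 0.0128)
applied torque τ = (-0.0400, 0.1000, -0.1200)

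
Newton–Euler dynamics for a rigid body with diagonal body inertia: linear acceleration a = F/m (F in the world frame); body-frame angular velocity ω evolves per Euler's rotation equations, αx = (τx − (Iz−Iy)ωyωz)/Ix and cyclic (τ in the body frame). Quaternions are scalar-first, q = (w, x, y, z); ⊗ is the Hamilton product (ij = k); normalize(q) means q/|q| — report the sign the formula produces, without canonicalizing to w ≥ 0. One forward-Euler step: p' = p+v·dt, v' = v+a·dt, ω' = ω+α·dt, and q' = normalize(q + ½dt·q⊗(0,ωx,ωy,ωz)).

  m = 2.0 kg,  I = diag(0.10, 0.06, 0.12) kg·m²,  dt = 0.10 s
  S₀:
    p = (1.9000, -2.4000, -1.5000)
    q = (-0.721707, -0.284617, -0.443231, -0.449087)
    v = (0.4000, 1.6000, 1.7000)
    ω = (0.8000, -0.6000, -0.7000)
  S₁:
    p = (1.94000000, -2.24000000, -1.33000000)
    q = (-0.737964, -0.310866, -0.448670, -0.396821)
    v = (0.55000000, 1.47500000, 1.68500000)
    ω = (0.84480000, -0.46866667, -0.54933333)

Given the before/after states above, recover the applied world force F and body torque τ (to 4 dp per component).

Δv = v₁−v₀ = (0.15000000, -0.12500000, -0.01500000)
applied force F = (3.0000, -2.5000, -0.3000)
Δω = ω₁−ω₀ = (0.04480000, 0.13133333, 0.15066667)
I·α + gyro = (0.0700, 0.0900, 0.2000)

F = (3.0000, -2.5000, -0.3000)
τ = (0.0700, 0.0900, 0.2000)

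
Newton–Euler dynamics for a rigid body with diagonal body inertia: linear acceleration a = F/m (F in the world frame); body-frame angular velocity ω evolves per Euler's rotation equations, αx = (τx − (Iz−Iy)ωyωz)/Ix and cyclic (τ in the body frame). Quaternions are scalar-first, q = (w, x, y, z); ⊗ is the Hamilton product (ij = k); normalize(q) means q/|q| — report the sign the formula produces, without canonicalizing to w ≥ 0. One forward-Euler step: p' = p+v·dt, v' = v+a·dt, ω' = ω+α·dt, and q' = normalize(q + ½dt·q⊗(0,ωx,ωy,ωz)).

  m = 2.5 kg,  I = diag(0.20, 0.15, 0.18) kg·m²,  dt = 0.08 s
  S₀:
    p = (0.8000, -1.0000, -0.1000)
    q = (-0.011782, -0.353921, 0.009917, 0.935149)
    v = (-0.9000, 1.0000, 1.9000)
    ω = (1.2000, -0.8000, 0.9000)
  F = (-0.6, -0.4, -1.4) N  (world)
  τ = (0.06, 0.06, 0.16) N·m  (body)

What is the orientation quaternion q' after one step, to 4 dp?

Hamilton product q⊗(0,ω) = (-0.4089953, 0.7429061, 1.4501333, 0.2606326)
q + ½dt·q⊗(0,ω), renormalized = (-0.0281, -0.3235, 0.0678, 0.9434)

q' = (-0.0281, -0.3235, 0.0678, 0.9434)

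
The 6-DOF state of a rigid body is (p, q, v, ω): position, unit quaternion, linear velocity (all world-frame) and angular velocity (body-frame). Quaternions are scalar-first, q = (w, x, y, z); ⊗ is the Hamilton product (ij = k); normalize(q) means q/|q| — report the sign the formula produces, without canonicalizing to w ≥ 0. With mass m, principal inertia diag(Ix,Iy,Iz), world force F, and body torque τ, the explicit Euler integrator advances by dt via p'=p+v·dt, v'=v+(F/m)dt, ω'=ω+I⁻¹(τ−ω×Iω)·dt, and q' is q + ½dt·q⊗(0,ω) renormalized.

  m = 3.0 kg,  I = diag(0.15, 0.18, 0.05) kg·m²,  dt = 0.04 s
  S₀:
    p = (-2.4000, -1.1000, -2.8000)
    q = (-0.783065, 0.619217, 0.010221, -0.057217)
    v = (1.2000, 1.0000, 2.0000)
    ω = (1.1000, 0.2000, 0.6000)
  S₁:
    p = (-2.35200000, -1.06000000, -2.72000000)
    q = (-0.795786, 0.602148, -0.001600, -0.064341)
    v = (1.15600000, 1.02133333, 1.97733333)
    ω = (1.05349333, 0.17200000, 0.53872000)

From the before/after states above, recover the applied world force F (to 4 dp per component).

F = (-3.3000, 1.6000, -1.7000)

Δv = v₁−v₀ = (-0.04400000, 0.02133333, -0.02266667)
applied force F = (-3.3000, 1.6000, -1.7000)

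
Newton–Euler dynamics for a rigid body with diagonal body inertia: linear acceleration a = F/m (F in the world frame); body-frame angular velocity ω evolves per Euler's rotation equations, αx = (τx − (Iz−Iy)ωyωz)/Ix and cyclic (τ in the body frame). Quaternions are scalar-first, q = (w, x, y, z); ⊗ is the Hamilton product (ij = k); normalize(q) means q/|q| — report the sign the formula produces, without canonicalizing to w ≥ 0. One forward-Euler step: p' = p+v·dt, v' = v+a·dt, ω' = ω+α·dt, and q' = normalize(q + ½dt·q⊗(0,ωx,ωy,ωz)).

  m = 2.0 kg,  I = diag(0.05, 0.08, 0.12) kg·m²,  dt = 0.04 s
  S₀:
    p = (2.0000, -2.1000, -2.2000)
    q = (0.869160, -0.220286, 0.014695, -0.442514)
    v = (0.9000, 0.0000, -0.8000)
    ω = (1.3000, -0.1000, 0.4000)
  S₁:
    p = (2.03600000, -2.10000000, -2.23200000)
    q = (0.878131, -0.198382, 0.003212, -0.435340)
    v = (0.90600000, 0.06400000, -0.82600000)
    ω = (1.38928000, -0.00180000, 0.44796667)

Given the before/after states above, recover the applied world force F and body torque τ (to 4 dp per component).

F = (0.3000, 3.2000, -1.3000)
τ = (0.1100, 0.1600, 0.1400)

Δω = ω₁−ω₀ = (0.08928000, 0.09820000, 0.04796667)
I·α + gyro = (0.1100, 0.1600, 0.1400)
velocity change Δv = (0.00600000, 0.06400000, -0.02600000)
F = m·Δv/dt = (0.3000, 3.2000, -1.3000)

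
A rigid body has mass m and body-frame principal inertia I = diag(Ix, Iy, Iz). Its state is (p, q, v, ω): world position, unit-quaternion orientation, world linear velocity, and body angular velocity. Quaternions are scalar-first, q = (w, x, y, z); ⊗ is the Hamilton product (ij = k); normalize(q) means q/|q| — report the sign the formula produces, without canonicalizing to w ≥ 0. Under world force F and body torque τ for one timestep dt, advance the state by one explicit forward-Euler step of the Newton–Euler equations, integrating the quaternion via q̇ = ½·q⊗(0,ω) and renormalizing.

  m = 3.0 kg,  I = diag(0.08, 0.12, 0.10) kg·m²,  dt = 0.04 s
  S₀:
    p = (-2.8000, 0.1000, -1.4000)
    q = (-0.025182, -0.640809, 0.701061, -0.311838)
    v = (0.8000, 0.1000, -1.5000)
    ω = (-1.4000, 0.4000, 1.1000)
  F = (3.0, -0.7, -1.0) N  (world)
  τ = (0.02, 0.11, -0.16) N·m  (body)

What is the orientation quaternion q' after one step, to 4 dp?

2q̇ = q⊗(0,ω) = (-0.8345352, 0.9311571, 1.1313903, 0.6974616)
updated quaternion q' = (-0.0418, -0.6218, 0.7232, -0.2977)

q' = (-0.0418, -0.6218, 0.7232, -0.2977)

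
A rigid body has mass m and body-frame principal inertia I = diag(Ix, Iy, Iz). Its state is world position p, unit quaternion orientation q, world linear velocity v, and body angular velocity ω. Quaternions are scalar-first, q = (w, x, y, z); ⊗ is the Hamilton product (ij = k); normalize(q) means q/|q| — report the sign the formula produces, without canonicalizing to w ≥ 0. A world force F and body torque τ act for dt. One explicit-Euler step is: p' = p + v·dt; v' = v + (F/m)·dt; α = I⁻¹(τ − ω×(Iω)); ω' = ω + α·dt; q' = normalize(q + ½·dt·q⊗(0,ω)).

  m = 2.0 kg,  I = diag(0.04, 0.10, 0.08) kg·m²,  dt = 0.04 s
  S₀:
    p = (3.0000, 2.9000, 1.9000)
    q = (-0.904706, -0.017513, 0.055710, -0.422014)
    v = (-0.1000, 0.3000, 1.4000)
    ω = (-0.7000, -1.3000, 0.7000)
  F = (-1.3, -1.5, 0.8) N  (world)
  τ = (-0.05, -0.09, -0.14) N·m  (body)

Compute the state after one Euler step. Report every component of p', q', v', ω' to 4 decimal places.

(τ − ω×Iω)/I = (-1.7050, -1.0960, -2.4325)
ω + α·dt = (-0.7682, -1.3438, 0.6027)
Hamilton product q⊗(0,ω) = (0.3555737, 0.1236730, 1.4837867, -0.5715303)
updated quaternion q' = (-0.8971, -0.0150, 0.0853, -0.4332)
a = F/m = (-0.6500, -0.7500, 0.4000)
p + v·dt = (2.9960, 2.9120, 1.9560)
v + (F/m)dt = (-0.1260, 0.2700, 1.4160)

p' = (2.9960, 2.9120, 1.9560)
q' = (-0.8971, -0.0150, 0.0853, -0.4332)
v' = (-0.1260, 0.2700, 1.4160)
ω' = (-0.7682, -1.3438, 0.6027)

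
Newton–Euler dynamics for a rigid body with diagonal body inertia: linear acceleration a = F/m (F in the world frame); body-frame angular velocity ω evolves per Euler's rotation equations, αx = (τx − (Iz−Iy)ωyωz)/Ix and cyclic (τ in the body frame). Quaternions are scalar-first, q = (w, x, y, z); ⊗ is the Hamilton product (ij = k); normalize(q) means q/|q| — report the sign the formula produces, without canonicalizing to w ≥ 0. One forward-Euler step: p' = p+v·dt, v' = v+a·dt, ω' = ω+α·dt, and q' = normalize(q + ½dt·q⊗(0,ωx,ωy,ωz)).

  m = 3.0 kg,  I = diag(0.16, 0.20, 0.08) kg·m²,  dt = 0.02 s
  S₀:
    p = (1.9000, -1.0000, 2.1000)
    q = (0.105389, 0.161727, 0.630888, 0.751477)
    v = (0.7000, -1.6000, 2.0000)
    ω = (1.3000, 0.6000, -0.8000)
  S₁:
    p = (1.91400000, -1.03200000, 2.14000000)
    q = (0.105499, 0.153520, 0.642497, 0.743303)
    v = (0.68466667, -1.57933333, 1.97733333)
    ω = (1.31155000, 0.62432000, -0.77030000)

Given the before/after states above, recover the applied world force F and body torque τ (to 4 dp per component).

rate change Δω = (0.01155000, 0.02432000, 0.02970000)
ω₀×(Iω₀) = (0.0576, -0.0832, 0.0312)
I·α + gyro = (0.1500, 0.1600, 0.1500)
Δv = v₁−v₀ = (-0.01533333, 0.02066667, -0.02266667)
m·(v₁−v₀)/dt = (-2.3000, 3.1000, -3.4000)

F = (-2.3000, 3.1000, -3.4000)
τ = (0.1500, 0.1600, 0.1500)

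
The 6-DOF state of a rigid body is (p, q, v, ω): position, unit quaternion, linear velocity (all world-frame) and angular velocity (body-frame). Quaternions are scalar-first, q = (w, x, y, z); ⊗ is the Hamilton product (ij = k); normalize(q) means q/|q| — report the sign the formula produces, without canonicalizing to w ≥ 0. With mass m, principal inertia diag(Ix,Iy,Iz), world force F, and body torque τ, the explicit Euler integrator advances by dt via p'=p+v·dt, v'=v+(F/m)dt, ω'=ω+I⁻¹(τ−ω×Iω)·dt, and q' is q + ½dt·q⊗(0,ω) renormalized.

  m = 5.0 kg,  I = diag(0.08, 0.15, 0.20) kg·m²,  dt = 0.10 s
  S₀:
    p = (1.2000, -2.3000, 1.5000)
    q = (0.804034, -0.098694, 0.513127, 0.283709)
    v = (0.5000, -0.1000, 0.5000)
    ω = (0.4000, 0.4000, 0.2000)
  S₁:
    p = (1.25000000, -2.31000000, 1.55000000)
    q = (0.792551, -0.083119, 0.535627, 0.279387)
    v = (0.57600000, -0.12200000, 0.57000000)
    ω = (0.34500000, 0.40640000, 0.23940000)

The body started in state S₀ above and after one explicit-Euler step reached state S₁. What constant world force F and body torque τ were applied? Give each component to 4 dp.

F = (3.8000, -1.1000, 3.5000)
τ = (-0.0400, 0.0000, 0.0900)

ω₁ − ω₀ = (-0.05500000, 0.00640000, 0.03940000)
applied torque τ = (-0.0400, 0.0000, 0.0900)
velocity change Δv = (0.07600000, -0.02200000, 0.07000000)
m·(v₁−v₀)/dt = (3.8000, -1.1000, 3.5000)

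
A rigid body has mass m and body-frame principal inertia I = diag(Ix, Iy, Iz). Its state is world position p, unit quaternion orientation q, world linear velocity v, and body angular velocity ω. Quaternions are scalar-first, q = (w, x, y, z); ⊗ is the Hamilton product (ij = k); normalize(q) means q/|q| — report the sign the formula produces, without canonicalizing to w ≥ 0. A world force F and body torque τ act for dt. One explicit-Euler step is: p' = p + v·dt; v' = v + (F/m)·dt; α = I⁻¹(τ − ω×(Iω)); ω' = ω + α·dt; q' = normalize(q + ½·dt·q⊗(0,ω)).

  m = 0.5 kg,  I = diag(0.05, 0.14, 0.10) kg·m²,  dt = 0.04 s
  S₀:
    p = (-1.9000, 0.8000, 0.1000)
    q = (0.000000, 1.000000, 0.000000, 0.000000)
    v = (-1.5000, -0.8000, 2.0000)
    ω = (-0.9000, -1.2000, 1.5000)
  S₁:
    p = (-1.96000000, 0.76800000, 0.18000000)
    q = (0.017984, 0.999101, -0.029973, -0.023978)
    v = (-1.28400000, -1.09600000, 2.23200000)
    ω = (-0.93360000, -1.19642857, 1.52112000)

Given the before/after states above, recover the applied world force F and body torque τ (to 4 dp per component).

F = (2.7000, -3.7000, 2.9000)
τ = (0.0300, 0.0800, 0.1500)

Δω = ω₁−ω₀ = (-0.03360000, 0.00357143, 0.02112000)
gyro term ω₀×Iω₀ = (0.0720, 0.0675, 0.0972)
τ = I·(Δω/dt) + ω₀×(Iω₀) = (0.0300, 0.0800, 0.1500)
velocity change Δv = (0.21600000, -0.29600000, 0.23200000)
F = m·Δv/dt = (2.7000, -3.7000, 2.9000)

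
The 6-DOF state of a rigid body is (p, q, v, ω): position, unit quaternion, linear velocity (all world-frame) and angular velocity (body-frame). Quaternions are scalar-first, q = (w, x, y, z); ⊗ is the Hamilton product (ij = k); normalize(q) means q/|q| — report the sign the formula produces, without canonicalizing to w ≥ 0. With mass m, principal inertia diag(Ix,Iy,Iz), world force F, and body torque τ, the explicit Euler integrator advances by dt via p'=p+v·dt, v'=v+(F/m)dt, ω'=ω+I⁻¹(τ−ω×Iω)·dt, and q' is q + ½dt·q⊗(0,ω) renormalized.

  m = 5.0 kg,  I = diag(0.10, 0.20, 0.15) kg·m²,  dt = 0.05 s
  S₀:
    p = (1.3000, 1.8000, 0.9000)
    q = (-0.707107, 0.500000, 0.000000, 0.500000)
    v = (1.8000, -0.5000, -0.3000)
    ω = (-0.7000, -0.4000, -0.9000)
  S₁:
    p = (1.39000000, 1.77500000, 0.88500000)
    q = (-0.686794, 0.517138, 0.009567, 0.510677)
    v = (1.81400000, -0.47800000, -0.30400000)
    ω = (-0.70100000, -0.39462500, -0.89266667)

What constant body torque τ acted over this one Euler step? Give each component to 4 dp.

rate change Δω = (-0.00100000, 0.00537500, 0.00733333)
gyro term ω₀×Iω₀ = (-0.0180, -0.0315, 0.0280)
I·α + gyro = (-0.0200, -0.0100, 0.0500)

τ = (-0.0200, -0.0100, 0.0500)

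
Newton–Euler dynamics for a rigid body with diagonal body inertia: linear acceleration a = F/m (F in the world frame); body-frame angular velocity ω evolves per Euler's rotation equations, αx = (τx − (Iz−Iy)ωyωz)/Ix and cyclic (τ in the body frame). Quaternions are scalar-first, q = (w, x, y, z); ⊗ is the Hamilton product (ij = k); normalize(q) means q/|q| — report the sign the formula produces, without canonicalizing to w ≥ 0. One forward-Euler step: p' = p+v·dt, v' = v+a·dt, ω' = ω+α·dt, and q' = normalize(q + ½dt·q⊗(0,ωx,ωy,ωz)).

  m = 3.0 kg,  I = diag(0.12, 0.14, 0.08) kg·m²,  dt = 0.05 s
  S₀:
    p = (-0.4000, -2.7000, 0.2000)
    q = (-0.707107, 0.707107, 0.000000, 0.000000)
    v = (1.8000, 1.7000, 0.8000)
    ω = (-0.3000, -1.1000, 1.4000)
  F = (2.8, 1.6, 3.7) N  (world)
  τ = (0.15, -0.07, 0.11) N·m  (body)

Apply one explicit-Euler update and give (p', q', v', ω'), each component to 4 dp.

p' = p + v·dt = (-0.3100, -2.6150, 0.2400)
new velocity v' = (1.8467, 1.7267, 0.8617)
angular accel α = (0.4800, -0.3800, 1.2925)
ω + α·dt = (-0.2760, -1.1190, 1.4646)
q⊗(0,ω) = (0.2121321, 0.2121321, -0.2121321, -1.7677675)
updated quaternion q' = (-0.7011, 0.7117, -0.0053, -0.0441)

p' = (-0.3100, -2.6150, 0.2400)
q' = (-0.7011, 0.7117, -0.0053, -0.0441)
v' = (1.8467, 1.7267, 0.8617)
ω' = (-0.2760, -1.1190, 1.4646)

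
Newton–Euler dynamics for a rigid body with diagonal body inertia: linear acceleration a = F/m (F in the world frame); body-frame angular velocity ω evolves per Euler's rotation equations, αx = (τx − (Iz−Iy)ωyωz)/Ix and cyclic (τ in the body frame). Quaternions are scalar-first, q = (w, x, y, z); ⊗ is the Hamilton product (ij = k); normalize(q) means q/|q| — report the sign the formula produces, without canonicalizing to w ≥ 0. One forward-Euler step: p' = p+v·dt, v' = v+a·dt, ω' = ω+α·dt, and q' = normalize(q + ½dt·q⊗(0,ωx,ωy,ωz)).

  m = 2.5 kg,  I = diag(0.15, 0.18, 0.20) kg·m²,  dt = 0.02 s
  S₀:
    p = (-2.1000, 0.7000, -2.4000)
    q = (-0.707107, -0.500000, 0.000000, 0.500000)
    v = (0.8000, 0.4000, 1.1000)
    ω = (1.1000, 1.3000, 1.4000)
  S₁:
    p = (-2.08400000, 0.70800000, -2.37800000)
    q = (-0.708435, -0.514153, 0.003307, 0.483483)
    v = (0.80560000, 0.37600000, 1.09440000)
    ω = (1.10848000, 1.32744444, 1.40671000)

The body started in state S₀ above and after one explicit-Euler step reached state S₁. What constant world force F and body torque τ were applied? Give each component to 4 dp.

Δv = v₁−v₀ = (0.00560000, -0.02400000, -0.00560000)
F = m·Δv/dt = (0.7000, -3.0000, -0.7000)
ω₁ − ω₀ = (0.00848000, 0.02744444, 0.00671000)
precession coupling = (0.0364, -0.0770, 0.0429)
applied torque τ = (0.1000, 0.1700, 0.1100)

F = (0.7000, -3.0000, -0.7000)
τ = (0.1000, 0.1700, 0.1100)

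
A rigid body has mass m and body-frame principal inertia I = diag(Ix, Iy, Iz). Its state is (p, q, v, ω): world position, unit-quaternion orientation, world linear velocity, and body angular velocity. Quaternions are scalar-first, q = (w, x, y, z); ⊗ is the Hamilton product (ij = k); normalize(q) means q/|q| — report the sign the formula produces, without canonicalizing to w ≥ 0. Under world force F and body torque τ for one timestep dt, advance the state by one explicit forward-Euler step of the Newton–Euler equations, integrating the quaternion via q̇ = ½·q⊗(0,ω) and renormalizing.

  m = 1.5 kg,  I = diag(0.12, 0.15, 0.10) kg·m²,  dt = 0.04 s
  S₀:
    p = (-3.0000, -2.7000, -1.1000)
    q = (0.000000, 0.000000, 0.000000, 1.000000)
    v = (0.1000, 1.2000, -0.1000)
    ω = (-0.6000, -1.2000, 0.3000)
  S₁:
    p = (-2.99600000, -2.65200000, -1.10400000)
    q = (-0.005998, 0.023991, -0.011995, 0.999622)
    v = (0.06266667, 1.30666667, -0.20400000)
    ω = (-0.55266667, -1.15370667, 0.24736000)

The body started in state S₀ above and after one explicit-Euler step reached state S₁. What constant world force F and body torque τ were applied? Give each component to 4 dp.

ω₁ − ω₀ = (0.04733333, 0.04629333, -0.05264000)
I·α + gyro = (0.1600, 0.1700, -0.1100)
v₁ − v₀ = (-0.03733333, 0.10666667, -0.10400000)
F = m·Δv/dt = (-1.4000, 4.0000, -3.9000)

F = (-1.4000, 4.0000, -3.9000)
τ = (0.1600, 0.1700, -0.1100)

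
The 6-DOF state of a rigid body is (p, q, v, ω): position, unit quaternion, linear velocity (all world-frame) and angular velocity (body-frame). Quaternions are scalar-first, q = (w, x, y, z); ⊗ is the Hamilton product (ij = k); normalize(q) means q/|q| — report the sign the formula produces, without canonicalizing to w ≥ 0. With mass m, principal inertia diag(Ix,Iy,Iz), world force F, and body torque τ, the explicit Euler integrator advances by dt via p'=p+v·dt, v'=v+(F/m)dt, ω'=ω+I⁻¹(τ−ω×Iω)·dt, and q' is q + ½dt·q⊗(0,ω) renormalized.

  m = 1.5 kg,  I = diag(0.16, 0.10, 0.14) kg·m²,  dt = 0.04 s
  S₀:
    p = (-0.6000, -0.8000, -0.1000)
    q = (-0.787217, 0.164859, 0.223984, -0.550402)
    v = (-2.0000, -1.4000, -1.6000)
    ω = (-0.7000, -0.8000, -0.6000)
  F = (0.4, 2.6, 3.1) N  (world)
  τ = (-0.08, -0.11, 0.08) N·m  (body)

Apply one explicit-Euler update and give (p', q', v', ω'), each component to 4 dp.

p' = (-0.6800, -0.8560, -0.1640)
q' = (-0.7877, 0.1643, 0.2462, -0.5403)
v' = (-1.9893, -1.3307, -1.5173)
ω' = (-0.7248, -0.8474, -0.5675)

precession coupling ω×(Iω) = (0.0192, 0.0084, -0.0336)
α = I⁻¹(τ − ω×Iω) = (-0.6200, -1.1840, 0.8114)
ω + α·dt = (-0.7248, -0.8474, -0.5675)
Hamilton product q⊗(0,ω) = (-0.0356527, -0.0236601, 1.1139704, 0.4972318)
updated quaternion q' = (-0.7877, 0.1643, 0.2462, -0.5403)
linear accel F/m = (0.2667, 1.7333, 2.0667)
p + v·dt = (-0.6800, -0.8560, -0.1640)
v + (F/m)dt = (-1.9893, -1.3307, -1.5173)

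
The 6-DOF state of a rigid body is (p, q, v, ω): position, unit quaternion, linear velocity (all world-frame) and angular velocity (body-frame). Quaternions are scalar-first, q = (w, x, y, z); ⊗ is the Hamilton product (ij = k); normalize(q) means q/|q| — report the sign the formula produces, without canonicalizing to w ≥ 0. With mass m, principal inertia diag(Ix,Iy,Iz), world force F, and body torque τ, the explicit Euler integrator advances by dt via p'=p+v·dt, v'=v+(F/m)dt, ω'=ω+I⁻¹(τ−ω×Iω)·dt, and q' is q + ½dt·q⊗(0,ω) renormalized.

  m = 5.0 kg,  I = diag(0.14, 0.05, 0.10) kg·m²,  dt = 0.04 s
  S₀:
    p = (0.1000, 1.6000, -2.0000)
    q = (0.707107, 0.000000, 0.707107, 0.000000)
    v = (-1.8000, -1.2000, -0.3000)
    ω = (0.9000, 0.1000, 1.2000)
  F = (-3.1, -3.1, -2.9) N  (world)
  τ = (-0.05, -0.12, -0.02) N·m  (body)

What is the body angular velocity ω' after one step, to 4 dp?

ω' = (0.8840, -0.0306, 1.1952)

α = I⁻¹(τ − ω×Iω) = (-0.4000, -3.2640, -0.1190)
ω' = ω + α·dt = (0.8840, -0.0306, 1.1952)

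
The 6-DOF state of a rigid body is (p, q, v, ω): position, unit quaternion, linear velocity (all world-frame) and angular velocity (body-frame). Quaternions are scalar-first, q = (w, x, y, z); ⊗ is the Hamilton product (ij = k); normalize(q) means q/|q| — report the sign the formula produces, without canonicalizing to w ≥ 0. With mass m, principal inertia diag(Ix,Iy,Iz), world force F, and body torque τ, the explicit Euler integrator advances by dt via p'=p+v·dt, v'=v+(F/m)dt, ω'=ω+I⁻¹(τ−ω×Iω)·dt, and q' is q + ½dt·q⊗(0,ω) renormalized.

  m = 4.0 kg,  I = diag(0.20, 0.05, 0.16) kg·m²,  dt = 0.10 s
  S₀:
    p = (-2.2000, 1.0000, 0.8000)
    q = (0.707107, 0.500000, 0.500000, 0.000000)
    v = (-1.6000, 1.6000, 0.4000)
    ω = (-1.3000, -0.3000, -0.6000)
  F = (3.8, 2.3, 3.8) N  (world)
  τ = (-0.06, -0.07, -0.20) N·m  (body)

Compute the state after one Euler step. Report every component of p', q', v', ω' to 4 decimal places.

new position p' = (-2.3600, 1.1600, 0.8400)
v' = v + a·dt = (-1.5050, 1.6575, 0.4950)
gyro term ω×Iω = (0.0198, 0.0312, -0.0585)
α = I⁻¹(τ − ω×Iω) = (-0.3990, -2.0240, -0.8844)
new body rate ω' = (-1.3399, -0.5024, -0.6884)
2q̇ = q⊗(0,ω) = (0.8000000, -1.2192391, 0.0878679, 0.0757358)
q + ½dt·q⊗(0,ω), renormalized = (0.7451, 0.4379, 0.5030, 0.0038)

p' = (-2.3600, 1.1600, 0.8400)
q' = (0.7451, 0.4379, 0.5030, 0.0038)
v' = (-1.5050, 1.6575, 0.4950)
ω' = (-1.3399, -0.5024, -0.6884)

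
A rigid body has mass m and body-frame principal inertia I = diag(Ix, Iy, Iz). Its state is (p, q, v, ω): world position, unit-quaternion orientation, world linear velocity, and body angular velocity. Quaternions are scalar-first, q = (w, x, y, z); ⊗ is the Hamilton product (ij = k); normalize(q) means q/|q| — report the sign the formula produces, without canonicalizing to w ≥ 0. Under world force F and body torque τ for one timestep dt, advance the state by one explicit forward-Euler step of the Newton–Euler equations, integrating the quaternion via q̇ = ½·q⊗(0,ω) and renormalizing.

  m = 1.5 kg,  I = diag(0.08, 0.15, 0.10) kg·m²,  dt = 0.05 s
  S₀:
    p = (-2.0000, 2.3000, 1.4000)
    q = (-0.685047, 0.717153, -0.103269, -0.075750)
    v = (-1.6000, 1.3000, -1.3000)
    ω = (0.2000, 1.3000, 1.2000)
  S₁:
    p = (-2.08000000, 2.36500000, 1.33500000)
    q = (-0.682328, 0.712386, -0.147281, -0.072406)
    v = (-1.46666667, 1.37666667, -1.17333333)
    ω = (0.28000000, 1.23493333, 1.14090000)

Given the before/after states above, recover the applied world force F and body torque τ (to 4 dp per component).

F = (4.0000, 2.3000, 3.8000)
τ = (0.0500, -0.2000, -0.1000)

velocity change Δv = (0.13333333, 0.07666667, 0.12666667)
F = m·Δv/dt = (4.0000, 2.3000, 3.8000)
ω₁ − ω₀ = (0.08000000, -0.06506667, -0.05910000)
precession coupling = (-0.0780, -0.0048, 0.0182)
τ = I·(Δω/dt) + ω₀×(Iω₀) = (0.0500, -0.2000, -0.1000)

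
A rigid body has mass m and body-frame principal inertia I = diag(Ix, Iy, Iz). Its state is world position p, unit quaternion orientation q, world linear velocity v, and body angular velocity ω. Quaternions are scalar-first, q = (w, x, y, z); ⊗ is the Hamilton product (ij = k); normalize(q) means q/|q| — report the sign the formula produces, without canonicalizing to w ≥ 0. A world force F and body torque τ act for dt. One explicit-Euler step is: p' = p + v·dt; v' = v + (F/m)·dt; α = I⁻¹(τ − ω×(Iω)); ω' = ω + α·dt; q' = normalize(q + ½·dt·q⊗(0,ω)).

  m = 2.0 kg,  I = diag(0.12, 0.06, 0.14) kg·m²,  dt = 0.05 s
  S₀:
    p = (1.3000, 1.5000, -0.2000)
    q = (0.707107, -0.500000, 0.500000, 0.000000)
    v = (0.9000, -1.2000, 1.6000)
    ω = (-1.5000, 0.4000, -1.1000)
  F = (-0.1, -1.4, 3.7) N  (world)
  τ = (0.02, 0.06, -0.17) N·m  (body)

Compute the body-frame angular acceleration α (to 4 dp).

precession coupling ω×(Iω) = (-0.0352, -0.0330, 0.0360)
α = I⁻¹(τ − ω×Iω) = (0.4600, 1.5500, -1.4714)

α = (0.4600, 1.5500, -1.4714)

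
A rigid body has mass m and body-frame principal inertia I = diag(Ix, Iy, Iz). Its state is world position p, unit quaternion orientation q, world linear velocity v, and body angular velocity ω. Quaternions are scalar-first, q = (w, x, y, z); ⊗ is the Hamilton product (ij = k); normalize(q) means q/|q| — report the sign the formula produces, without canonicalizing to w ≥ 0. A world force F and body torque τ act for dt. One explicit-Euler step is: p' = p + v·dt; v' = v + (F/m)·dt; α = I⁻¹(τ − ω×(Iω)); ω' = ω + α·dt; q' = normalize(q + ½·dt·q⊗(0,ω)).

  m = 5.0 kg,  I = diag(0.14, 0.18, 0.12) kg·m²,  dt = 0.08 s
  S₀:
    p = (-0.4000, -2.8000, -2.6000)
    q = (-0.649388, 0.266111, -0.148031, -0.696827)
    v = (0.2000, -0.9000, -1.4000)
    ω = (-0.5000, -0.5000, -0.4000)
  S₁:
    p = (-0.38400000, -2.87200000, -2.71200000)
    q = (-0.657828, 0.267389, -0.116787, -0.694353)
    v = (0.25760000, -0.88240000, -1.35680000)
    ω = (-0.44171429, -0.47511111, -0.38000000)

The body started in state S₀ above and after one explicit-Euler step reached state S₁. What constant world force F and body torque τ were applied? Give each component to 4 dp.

F = (3.6000, 1.1000, 2.7000)
τ = (0.0900, 0.0600, 0.0400)

rate change Δω = (0.05828571, 0.02488889, 0.02000000)
precession coupling = (-0.0120, 0.0040, 0.0100)
I·α + gyro = (0.0900, 0.0600, 0.0400)
velocity change Δv = (0.05760000, 0.01760000, 0.04320000)
m·(v₁−v₀)/dt = (3.6000, 1.1000, 2.7000)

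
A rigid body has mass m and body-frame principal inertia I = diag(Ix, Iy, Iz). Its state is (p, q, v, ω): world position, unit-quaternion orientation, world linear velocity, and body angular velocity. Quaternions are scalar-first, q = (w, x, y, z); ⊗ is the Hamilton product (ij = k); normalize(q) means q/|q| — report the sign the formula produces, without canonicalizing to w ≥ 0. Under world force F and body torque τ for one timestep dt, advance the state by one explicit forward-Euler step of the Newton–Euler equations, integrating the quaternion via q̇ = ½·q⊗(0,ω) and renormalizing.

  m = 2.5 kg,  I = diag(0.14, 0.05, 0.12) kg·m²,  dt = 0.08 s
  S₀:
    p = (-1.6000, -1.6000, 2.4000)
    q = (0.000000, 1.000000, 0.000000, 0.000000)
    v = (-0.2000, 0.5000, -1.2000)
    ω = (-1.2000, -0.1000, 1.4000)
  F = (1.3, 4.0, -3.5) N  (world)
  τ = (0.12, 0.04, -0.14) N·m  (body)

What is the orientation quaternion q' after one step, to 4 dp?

q' = (0.0479, 0.9973, -0.0558, -0.0040)

2q̇ = q⊗(0,ω) = (1.2000000, 0.0000000, -1.4000000, -0.1000000)
q' = normalize(q + ½dt·q⊗(0,ω)) = (0.0479, 0.9973, -0.0558, -0.0040)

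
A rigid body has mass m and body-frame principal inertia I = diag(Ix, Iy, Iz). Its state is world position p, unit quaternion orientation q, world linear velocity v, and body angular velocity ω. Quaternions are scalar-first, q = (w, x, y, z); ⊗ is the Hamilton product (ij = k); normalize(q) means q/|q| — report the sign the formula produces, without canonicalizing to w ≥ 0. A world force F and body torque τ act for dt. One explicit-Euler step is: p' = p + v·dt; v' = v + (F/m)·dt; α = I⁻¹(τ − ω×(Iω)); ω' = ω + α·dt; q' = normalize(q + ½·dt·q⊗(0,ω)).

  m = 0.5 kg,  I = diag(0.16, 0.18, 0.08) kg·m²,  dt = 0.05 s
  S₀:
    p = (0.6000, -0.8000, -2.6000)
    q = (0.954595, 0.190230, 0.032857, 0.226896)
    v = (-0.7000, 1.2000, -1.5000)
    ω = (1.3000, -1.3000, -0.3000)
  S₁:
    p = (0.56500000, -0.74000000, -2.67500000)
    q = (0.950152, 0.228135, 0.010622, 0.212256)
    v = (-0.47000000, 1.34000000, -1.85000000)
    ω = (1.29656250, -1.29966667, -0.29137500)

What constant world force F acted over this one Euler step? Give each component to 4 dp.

v₁ − v₀ = (0.23000000, 0.14000000, -0.35000000)
applied force F = (2.3000, 1.4000, -3.5000)

F = (2.3000, 1.4000, -3.5000)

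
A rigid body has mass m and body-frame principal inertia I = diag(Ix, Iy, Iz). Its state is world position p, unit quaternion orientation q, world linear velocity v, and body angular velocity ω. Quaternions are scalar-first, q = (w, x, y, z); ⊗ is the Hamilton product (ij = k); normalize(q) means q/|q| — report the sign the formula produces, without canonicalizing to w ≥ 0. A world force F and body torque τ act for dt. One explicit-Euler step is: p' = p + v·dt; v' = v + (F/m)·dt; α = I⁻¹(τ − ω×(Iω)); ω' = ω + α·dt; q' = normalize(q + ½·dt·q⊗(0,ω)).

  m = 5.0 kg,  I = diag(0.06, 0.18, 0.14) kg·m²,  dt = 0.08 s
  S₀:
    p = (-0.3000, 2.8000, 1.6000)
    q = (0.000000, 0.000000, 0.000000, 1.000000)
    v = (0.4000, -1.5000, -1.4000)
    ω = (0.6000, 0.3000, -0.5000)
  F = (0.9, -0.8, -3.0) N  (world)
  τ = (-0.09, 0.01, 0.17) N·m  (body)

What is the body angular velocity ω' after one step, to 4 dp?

ω' = (0.4720, 0.2938, -0.4152)

gyro term ω×Iω = (0.0060, 0.0240, 0.0216)
(τ − ω×Iω)/I = (-1.6000, -0.0778, 1.0600)
ω + α·dt = (0.4720, 0.2938, -0.4152)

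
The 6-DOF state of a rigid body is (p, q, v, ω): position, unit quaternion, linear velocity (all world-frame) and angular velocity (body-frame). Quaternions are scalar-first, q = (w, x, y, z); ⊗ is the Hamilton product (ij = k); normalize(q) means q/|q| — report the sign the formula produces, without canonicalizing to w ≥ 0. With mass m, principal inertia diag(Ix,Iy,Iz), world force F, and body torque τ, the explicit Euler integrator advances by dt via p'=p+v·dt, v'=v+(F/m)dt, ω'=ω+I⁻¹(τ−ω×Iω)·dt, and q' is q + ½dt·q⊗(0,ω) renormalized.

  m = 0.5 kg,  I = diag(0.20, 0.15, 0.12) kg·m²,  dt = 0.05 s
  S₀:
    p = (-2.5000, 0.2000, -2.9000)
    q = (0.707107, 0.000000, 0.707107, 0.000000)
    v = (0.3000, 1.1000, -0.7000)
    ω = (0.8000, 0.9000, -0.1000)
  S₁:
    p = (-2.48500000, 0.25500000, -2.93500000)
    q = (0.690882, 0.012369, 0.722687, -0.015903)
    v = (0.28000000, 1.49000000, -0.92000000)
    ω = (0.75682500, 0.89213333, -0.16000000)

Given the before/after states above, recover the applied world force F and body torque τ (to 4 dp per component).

ω₁ − ω₀ = (-0.04317500, -0.00786667, -0.06000000)
ω₀×(Iω₀) = (0.0027, -0.0064, -0.0360)
applied torque τ = (-0.1700, -0.0300, -0.1800)
Δv = v₁−v₀ = (-0.02000000, 0.39000000, -0.22000000)
F = m·Δv/dt = (-0.2000, 3.9000, -2.2000)

F = (-0.2000, 3.9000, -2.2000)
τ = (-0.1700, -0.0300, -0.1800)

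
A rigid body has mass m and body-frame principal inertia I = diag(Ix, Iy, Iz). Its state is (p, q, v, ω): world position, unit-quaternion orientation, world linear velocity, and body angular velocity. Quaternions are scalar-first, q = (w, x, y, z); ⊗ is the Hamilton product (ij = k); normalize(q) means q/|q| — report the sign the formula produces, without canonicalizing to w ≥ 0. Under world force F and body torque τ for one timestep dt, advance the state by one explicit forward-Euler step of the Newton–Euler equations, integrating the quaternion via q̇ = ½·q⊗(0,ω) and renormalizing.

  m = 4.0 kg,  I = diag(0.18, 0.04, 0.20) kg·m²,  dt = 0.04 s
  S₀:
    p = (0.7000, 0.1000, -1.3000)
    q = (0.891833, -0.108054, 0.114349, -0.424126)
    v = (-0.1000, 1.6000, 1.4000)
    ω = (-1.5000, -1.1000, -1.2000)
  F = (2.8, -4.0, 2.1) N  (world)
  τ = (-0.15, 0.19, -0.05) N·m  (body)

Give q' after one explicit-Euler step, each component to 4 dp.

q⊗(0,ω) = (-0.5452483, -1.9415069, -0.4744921, -0.7798167)
updated quaternion q' = (0.8801, -0.1467, 0.1048, -0.4393)

q' = (0.8801, -0.1467, 0.1048, -0.4393)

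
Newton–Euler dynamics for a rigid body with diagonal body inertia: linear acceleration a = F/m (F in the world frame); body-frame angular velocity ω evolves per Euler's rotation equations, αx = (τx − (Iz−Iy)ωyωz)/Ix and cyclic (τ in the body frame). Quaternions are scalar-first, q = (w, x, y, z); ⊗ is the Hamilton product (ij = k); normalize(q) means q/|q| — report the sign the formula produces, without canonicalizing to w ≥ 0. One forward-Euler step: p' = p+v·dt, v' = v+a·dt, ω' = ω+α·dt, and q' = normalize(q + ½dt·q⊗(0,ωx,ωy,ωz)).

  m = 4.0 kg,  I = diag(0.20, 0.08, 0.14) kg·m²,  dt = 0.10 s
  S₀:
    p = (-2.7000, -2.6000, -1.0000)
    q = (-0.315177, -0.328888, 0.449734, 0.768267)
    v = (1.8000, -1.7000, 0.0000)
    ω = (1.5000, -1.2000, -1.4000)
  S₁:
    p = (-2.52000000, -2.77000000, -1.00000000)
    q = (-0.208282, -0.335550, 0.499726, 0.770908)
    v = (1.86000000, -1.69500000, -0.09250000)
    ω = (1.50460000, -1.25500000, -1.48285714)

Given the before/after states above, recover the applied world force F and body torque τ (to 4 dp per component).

rate change Δω = (0.00460000, -0.05500000, -0.08285714)
ω₀×(Iω₀) = (0.1008, -0.1260, 0.2160)
τ = I·(Δω/dt) + ω₀×(Iω₀) = (0.1100, -0.1700, 0.1000)
Δv = v₁−v₀ = (0.06000000, 0.00500000, -0.09250000)
F = m·Δv/dt = (2.4000, 0.2000, -3.7000)

F = (2.4000, 0.2000, -3.7000)
τ = (0.1100, -0.1700, 0.1000)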